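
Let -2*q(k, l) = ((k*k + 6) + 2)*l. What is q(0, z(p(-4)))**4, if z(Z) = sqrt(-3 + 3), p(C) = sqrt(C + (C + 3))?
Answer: 0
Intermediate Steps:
p(C) = sqrt(3 + 2*C) (p(C) = sqrt(C + (3 + C)) = sqrt(3 + 2*C))
z(Z) = 0 (z(Z) = sqrt(0) = 0)
q(k, l) = -l*(8 + k**2)/2 (q(k, l) = -((k*k + 6) + 2)*l/2 = -((k**2 + 6) + 2)*l/2 = -((6 + k**2) + 2)*l/2 = -(8 + k**2)*l/2 = -l*(8 + k**2)/2)
q(0, z(p(-4)))**4 = (-1/2*0*(8 + 0**2))**4 = (-1/2*0*(8 + 0))**4 = (-1/2*0*8)**4 = 0**4 = 0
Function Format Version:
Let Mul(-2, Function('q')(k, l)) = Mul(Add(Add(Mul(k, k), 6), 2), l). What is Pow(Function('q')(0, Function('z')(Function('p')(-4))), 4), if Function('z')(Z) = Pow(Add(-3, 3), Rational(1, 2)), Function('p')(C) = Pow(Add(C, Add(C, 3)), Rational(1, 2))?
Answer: 0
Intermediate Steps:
Function('p')(C) = Pow(Add(3, Mul(2, C)), Rational(1, 2)) (Function('p')(C) = Pow(Add(C, Add(3, C)), Rational(1, 2)) = Pow(Add(3, Mul(2, C)), Rational(1, 2)))
Function('z')(Z) = 0 (Function('z')(Z) = Pow(0, Rational(1, 2)) = 0)
Function('q')(k, l) = Mul(Rational(-1, 2), l, Add(8, Pow(k, 2))) (Function('q')(k, l) = Mul(Rational(-1, 2), Mul(Add(Add(Mul(k, k), 6), 2), l)) = Mul(Rational(-1, 2), Mul(Add(Add(Pow(k, 2), 6), 2), l)) = Mul(Rational(-1, 2), Mul(Add(Add(6, Pow(k, 2)), 2), l)) = Mul(Rational(-1, 2), Mul(Add(8, Pow(k, 2)), l)) = Mul(Rational(-1, 2), Mul(l, Add(8, Pow(k, 2)))) = Mul(Rational(-1, 2), l, Add(8, Pow(k, 2))))
Pow(Function('q')(0, Function('z')(Function('p')(-4))), 4) = Pow(Mul(Rational(-1, 2), 0, Add(8, Pow(0, 2))), 4) = Pow(Mul(Rational(-1, 2), 0, Add(8, 0)), 4) = Pow(Mul(Rational(-1, 2), 0, 8), 4) = Pow(0, 4) = 0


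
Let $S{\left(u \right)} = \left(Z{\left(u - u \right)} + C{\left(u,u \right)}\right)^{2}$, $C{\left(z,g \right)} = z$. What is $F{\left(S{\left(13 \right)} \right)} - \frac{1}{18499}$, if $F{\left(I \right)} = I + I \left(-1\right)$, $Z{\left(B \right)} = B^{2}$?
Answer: $- \frac{1}{18499} \approx -5.4057 \cdot 10^{-5}$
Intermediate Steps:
$S{\left(u \right)} = u^{2}$ ($S{\left(u \right)} = \left(\left(u - u\right)^{2} + u\right)^{2} = \left(0^{2} + u\right)^{2} = \left(0 + u\right)^{2} = u^{2}$)
$F{\left(I \right)} = 0$ ($F{\left(I \right)} = I - I = 0$)
$F{\left(S{\left(13 \right)} \right)} - \frac{1}{18499} = 0 - \frac{1}{18499} = - \frac{1}{18499}$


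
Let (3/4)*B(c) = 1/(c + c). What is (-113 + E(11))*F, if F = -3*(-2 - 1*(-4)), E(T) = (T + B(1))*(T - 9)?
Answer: 538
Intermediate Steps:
B(c) = 2/(3*c) (B(c) = 4/(3*(c + c)) = 4/(3*((2*c))) = 4*(1/(2*c))/3 = 2/(3*c))
E(T) = (-9 + T)*(2/3 + T) (E(T) = (T + (2/3)/1)*(T - 9) = (T + (2/3)*1)*(-9 + T) = (T + 2/3)*(-9 + T) = (2/3 + T)*(-9 + T) = (-9 + T)*(2/3 + T))
F = -6 (F = -3*(-2 + 4) = -3*2 = -6)
(-113 + E(11))*F = (-113 + (-6 + 11**2 - 25/3*11))*(-6) = (-113 + (-6 + 121 - 275/3))*(-6) = (-113 + 70/3)*(-6) = -269/3*(-6) = 538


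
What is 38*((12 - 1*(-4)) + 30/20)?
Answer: 665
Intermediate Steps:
38*((12 - 1*(-4)) + 30/20) = 38*((12 + 4) + 30*(1/20)) = 38*(16 + 3/2) = 38*(35/2) = 665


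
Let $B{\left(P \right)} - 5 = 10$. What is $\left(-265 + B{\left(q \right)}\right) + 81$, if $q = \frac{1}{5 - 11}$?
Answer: $-169$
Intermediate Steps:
$q = - \frac{1}{6}$ ($q = \frac{1}{-6} = - \frac{1}{6} \approx -0.16667$)
$B{\left(P \right)} = 15$ ($B{\left(P \right)} = 5 + 10 = 15$)
$\left(-265 + B{\left(q \right)}\right) + 81 = \left(-265 + 15\right) + 81 = -250 + 81 = -169$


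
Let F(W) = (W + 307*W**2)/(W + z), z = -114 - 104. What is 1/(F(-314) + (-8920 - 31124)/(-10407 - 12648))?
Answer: -292030/16614823971 ≈ -1.7576e-5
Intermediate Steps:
z = -218
F(W) = (W + 307*W**2)/(-218 + W) (F(W) = (W + 307*W**2)/(W - 218) = (W + 307*W**2)/(-218 + W))
1/(F(-314) + (-8920 - 31124)/(-10407 - 12648)) = 1/(-314*(1 + 307*(-314))/(-218 - 314) + (-8920 - 31124)/(-10407 - 12648)) = 1/(-314*(1 - 96398)/(-532) - 40044/(-23055)) = 1/(-314*(-1/532)*(-96397) - 40044*(-1/23055)) = 1/(-2162047/38 + 13348/7685) = 1/(-16614823971/292030) = -292030/16614823971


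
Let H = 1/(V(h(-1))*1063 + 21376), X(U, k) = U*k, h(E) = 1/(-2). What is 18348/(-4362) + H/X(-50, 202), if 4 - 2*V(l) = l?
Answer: -734085973677/174519457925 ≈ -4.2063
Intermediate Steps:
h(E) = -½ (h(E) = 1*(-½) = -½)
V(l) = 2 - l/2
H = 4/95071 (H = 1/((2 - ½*(-½))*1063 + 21376) = 1/((2 + ¼)*1063 + 21376) = 1/((9/4)*1063 + 21376) = 1/(9567/4 + 21376) = 1/(95071/4) = 4/95071 ≈ 4.2074e-5)
18348/(-4362) + H/X(-50, 202) = 18348/(-4362) + 4/(95071*((-50*202))) = 18348*(-1/4362) + (4/95071)/(-10100) = -3058/727 + (4/95071)*(-1/10100) = -3058/727 - 1/240054275 = -734085973677/174519457925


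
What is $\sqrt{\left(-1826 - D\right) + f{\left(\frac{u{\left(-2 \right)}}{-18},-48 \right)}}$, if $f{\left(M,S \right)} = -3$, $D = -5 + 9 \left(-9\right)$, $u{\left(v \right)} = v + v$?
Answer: $i \sqrt{1743} \approx 41.749 i$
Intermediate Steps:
$u{\left(v \right)} = 2 v$
$D = -86$ ($D = -5 - 81 = -86$)
$\sqrt{\left(-1826 - D\right) + f{\left(\frac{u{\left(-2 \right)}}{-18},-48 \right)}} = \sqrt{\left(-1826 - -86\right) - 3} = \sqrt{\left(-1826 + 86\right) - 3} = \sqrt{-1740 - 3} = \sqrt{-1743} = i \sqrt{1743}$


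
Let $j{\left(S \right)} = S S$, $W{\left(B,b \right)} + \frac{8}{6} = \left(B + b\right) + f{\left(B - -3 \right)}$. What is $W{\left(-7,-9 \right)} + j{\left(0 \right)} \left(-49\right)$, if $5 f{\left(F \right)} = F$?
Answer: $- \frac{272}{15} \approx -18.133$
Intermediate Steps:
$f{\left(F \right)} = \frac{F}{5}$
$W{\left(B,b \right)} = - \frac{11}{15} + b + \frac{6 B}{5}$ ($W{\left(B,b \right)} = - \frac{4}{3} + \left(\left(B + b\right) + \frac{B - -3}{5}\right) = - \frac{4}{3} + \left(\left(B + b\right) + \frac{B + 3}{5}\right) = - \frac{4}{3} + \left(\left(B + b\right) + \frac{3 + B}{5}\right) = - \frac{4}{3} + \left(\left(B + b\right) + \left(\frac{3}{5} + \frac{B}{5}\right)\right) = - \frac{4}{3} + \left(\frac{3}{5} + b + \frac{6 B}{5}\right) = - \frac{11}{15} + b + \frac{6 B}{5}$)
$j{\left(S \right)} = S^{2}$
$W{\left(-7,-9 \right)} + j{\left(0 \right)} \left(-49\right) = \left(- \frac{11}{15} - 9 + \frac{6}{5} \left(-7\right)\right) + 0^{2} \left(-49\right) = \left(- \frac{11}{15} - 9 - \frac{42}{5}\right) + 0 \left(-49\right) = - \frac{272}{15} + 0 = - \frac{272}{15}$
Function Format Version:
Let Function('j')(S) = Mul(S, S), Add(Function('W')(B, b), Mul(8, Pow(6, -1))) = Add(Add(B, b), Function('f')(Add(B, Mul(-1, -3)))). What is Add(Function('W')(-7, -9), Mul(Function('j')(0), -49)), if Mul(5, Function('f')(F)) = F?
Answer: Rational(-272, 15) ≈ -18.133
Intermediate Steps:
Function('f')(F) = Mul(Rational(1, 5), F)
Function('W')(B, b) = Add(Rational(-11, 15), b, Mul(Rational(6, 5), B)) (Function('W')(B, b) = Add(Rational(-4, 3), Add(Add(B, b), Mul(Rational(1, 5), Add(B, Mul(-1, -3))))) = Add(Rational(-4, 3), Add(Add(B, b), Mul(Rational(1, 5), Add(B, 3)))) = Add(Rational(-4, 3), Add(Add(B, b), Mul(Rational(1, 5), Add(3, B)))) = Add(Rational(-4, 3), Add(Add(B, b), Add(Rational(3, 5), Mul(Rational(1, 5), B)))) = Add(Rational(-4, 3), Add(Rational(3, 5), b, Mul(Rational(6, 5), B))) = Add(Rational(-11, 15), b, Mul(Rational(6, 5), B)))
Function('j')(S) = Pow(S, 2)
Add(Function('W')(-7, -9), Mul(Function('j')(0), -49)) = Add(Add(Rational(-11, 15), -9, Mul(Rational(6, 5), -7)), Mul(Pow(0, 2), -49)) = Add(Add(Rational(-11, 15), -9, Rational(-42, 5)), Mul(0, -49)) = Add(Rational(-272, 15), 0) = Rational(-272, 15)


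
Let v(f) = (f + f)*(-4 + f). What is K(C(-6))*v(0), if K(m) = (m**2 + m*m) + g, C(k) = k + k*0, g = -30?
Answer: 0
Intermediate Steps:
v(f) = 2*f*(-4 + f) (v(f) = (2*f)*(-4 + f) = 2*f*(-4 + f))
C(k) = k (C(k) = k + 0 = k)
K(m) = -30 + 2*m**2 (K(m) = (m**2 + m*m) - 30 = (m**2 + m**2) - 30 = 2*m**2 - 30 = -30 + 2*m**2)
K(C(-6))*v(0) = (-30 + 2*(-6)**2)*(2*0*(-4 + 0)) = (-30 + 2*36)*(2*0*(-4)) = (-30 + 72)*0 = 42*0 = 0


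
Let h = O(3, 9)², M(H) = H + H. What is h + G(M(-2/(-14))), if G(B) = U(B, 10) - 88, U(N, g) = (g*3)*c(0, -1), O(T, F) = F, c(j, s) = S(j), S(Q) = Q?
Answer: -7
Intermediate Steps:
M(H) = 2*H
c(j, s) = j
h = 81 (h = 9² = 81)
U(N, g) = 0 (U(N, g) = (g*3)*0 = (3*g)*0 = 0)
G(B) = -88 (G(B) = 0 - 88 = -88)
h + G(M(-2/(-14))) = 81 - 88 = -7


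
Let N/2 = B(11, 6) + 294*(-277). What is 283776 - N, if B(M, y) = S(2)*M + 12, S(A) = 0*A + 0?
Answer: 446628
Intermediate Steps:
S(A) = 0 (S(A) = 0 + 0 = 0)
B(M, y) = 12 (B(M, y) = 0*M + 12 = 0 + 12 = 12)
N = -162852 (N = 2*(12 + 294*(-277)) = 2*(12 - 81438) = 2*(-81426) = -162852)
283776 - N = 283776 - 1*(-162852) = 283776 + 162852 = 446628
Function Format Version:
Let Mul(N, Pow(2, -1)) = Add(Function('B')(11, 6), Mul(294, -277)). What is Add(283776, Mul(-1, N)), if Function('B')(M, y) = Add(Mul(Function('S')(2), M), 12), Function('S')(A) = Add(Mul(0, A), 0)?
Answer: 446628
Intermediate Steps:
Function('S')(A) = 0 (Function('S')(A) = Add(0, 0) = 0)
Function('B')(M, y) = 12 (Function('B')(M, y) = Add(Mul(0, M), 12) = Add(0, 12) = 12)
N = -162852 (N = Mul(2, Add(12, Mul(294, -277))) = Mul(2, Add(12, -81438)) = Mul(2, -81426) = -162852)
Add(283776, Mul(-1, N)) = Add(283776, Mul(-1, -162852)) = Add(283776, 162852) = 446628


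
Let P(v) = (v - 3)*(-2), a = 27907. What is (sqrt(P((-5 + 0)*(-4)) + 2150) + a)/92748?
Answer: 27953/92748 ≈ 0.30139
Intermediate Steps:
P(v) = 6 - 2*v (P(v) = (-3 + v)*(-2) = 6 - 2*v)
(sqrt(P((-5 + 0)*(-4)) + 2150) + a)/92748 = (sqrt((6 - 2*(-5 + 0)*(-4)) + 2150) + 27907)/92748 = (sqrt((6 - (-10)*(-4)) + 2150) + 27907)*(1/92748) = (sqrt((6 - 2*20) + 2150) + 27907)*(1/92748) = (sqrt((6 - 40) + 2150) + 27907)*(1/92748) = (sqrt(-34 + 2150) + 27907)*(1/92748) = (sqrt(2116) + 27907)*(1/92748) = (46 + 27907)*(1/92748) = 27953*(1/92748) = 27953/92748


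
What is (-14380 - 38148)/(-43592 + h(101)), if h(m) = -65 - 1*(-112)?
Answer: 52528/43545 ≈ 1.2063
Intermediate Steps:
h(m) = 47 (h(m) = -65 + 112 = 47)
(-14380 - 38148)/(-43592 + h(101)) = (-14380 - 38148)/(-43592 + 47) = -52528/(-43545) = -52528*(-1/43545) = 52528/43545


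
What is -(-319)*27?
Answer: 8613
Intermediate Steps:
-(-319)*27 = -11*(-783) = 8613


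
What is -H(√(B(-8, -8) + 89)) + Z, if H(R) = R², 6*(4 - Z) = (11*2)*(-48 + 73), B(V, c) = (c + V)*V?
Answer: -914/3 ≈ -304.67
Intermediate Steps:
B(V, c) = V*(V + c) (B(V, c) = (V + c)*V = V*(V + c))
Z = -263/3 (Z = 4 - 11*2*(-48 + 73)/6 = 4 - 11*25/3 = 4 - ⅙*550 = 4 - 275/3 = -263/3 ≈ -87.667)
-H(√(B(-8, -8) + 89)) + Z = -(√(-8*(-8 - 8) + 89))² - 263/3 = -(√(-8*(-16) + 89))² - 263/3 = -(√(128 + 89))² - 263/3 = -(√217)² - 263/3 = -1*217 - 263/3 = -217 - 263/3 = -914/3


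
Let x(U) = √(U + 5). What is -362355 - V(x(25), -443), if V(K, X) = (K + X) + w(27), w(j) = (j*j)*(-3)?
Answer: -359725 - √30 ≈ -3.5973e+5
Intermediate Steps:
x(U) = √(5 + U)
w(j) = -3*j² (w(j) = j²*(-3) = -3*j²)
V(K, X) = -2187 + K + X (V(K, X) = (K + X) - 3*27² = (K + X) - 3*729 = (K + X) - 2187 = -2187 + K + X)
-362355 - V(x(25), -443) = -362355 - (-2187 + √(5 + 25) - 443) = -362355 - (-2187 + √30 - 443) = -362355 - (-2630 + √30) = -362355 + (2630 - √30) = -359725 - √30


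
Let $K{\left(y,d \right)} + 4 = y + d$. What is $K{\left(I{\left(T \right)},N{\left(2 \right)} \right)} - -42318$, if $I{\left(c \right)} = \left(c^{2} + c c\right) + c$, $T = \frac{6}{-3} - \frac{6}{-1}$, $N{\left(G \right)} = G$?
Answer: $42352$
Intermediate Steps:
$T = 4$ ($T = 6 \left(- \frac{1}{3}\right) - -6 = -2 + 6 = 4$)
$I{\left(c \right)} = c + 2 c^{2}$ ($I{\left(c \right)} = \left(c^{2} + c^{2}\right) + c = 2 c^{2} + c = c + 2 c^{2}$)
$K{\left(y,d \right)} = -4 + d + y$ ($K{\left(y,d \right)} = -4 + \left(y + d\right) = -4 + \left(d + y\right) = -4 + d + y$)
$K{\left(I{\left(T \right)},N{\left(2 \right)} \right)} - -42318 = \left(-4 + 2 + 4 \left(1 + 2 \cdot 4\right)\right) - -42318 = \left(-4 + 2 + 4 \left(1 + 8\right)\right) + 42318 = \left(-4 + 2 + 4 \cdot 9\right) + 42318 = \left(-4 + 2 + 36\right) + 42318 = 34 + 42318 = 42352$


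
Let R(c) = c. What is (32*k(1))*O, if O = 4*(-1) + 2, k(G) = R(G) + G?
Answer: -128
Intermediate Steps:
k(G) = 2*G (k(G) = G + G = 2*G)
O = -2 (O = -4 + 2 = -2)
(32*k(1))*O = (32*(2*1))*(-2) = (32*2)*(-2) = 64*(-2) = -128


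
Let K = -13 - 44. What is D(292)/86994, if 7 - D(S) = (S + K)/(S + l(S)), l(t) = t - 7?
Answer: 634/8365923 ≈ 7.5784e-5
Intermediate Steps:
l(t) = -7 + t
K = -57
D(S) = 7 - (-57 + S)/(-7 + 2*S) (D(S) = 7 - (S - 57)/(S + (-7 + S)) = 7 - (-57 + S)/(-7 + 2*S))
D(292)/86994 = ((8 + 13*292)/(-7 + 2*292))/86994 = ((8 + 3796)/(-7 + 584))*(1/86994) = (3804/577)*(1/86994) = 634/8365923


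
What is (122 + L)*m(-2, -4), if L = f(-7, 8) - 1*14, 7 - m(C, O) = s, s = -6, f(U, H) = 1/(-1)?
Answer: 1391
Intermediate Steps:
f(U, H) = -1
m(C, O) = 13 (m(C, O) = 7 - 1*(-6) = 7 + 6 = 13)
L = -15 (L = -1 - 1*14 = -1 - 14 = -15)
(122 + L)*m(-2, -4) = (122 - 15)*13 = 107*13 = 1391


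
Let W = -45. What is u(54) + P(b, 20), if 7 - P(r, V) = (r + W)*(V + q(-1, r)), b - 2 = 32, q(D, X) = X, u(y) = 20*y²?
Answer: 58921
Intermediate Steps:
b = 34 (b = 2 + 32 = 34)
P(r, V) = 7 - (-45 + r)*(V + r) (P(r, V) = 7 - (r - 45)*(V + r) = 7 - (-45 + r)*(V + r))
u(54) + P(b, 20) = 20*54² + (7 - 1*34² + 45*20 + 45*34 - 1*20*34) = 20*2916 + (7 - 1*1156 + 900 + 1530 - 680) = 58320 + (7 - 1156 + 900 + 1530 - 680) = 58320 + 601 = 58921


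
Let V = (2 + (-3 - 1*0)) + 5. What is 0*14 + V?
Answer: 4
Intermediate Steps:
V = 4 (V = (2 + (-3 + 0)) + 5 = (2 - 3) + 5 = -1 + 5 = 4)
0*14 + V = 0*14 + 4 = 0 + 4 = 4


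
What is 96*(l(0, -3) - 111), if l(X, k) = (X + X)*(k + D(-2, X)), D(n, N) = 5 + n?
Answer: -10656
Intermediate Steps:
l(X, k) = 2*X*(3 + k) (l(X, k) = (X + X)*(k + (5 - 2)) = (2*X)*(k + 3) = (2*X)*(3 + k) = 2*X*(3 + k))
96*(l(0, -3) - 111) = 96*(2*0*(3 - 3) - 111) = 96*(2*0*0 - 111) = 96*(0 - 111) = 96*(-111) = -10656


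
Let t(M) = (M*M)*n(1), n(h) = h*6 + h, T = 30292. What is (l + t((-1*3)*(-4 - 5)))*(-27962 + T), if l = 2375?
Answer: 17423740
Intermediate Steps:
n(h) = 7*h (n(h) = 6*h + h = 7*h)
t(M) = 7*M² (t(M) = (M*M)*(7*1) = M²*7 = 7*M²)
(l + t((-1*3)*(-4 - 5)))*(-27962 + T) = (2375 + 7*((-1*3)*(-4 - 5))²)*(-27962 + 30292) = (2375 + 7*(-3*(-9))²)*2330 = (2375 + 7*27²)*2330 = (2375 + 7*729)*2330 = (2375 + 5103)*2330 = 7478*2330 = 17423740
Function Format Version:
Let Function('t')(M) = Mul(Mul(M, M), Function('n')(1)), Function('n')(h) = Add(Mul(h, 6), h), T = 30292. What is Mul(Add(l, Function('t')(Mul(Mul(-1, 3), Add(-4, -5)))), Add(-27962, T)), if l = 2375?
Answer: 17423740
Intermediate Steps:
Function('n')(h) = Mul(7, h) (Function('n')(h) = Add(Mul(6, h), h) = Mul(7, h))
Function('t')(M) = Mul(7, Pow(M, 2)) (Function('t')(M) = Mul(Mul(M, M), Mul(7, 1)) = Mul(Pow(M, 2), 7) = Mul(7, Pow(M, 2)))
Mul(Add(l, Function('t')(Mul(Mul(-1, 3), Add(-4, -5)))), Add(-27962, T)) = Mul(Add(2375, Mul(7, Pow(Mul(Mul(-1, 3), Add(-4, -5)), 2))), Add(-27962, 30292)) = Mul(Add(2375, Mul(7, Pow(Mul(-3, -9), 2))), 2330) = Mul(Add(2375, Mul(7, Pow(27, 2))), 2330) = Mul(Add(2375, Mul(7, 729)), 2330) = Mul(Add(2375, 5103), 2330) = Mul(7478, 2330) = 17423740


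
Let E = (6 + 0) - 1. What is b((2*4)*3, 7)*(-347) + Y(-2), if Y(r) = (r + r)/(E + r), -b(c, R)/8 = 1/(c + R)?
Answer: 8204/93 ≈ 88.215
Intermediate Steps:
b(c, R) = -8/(R + c) (b(c, R) = -8/(c + R) = -8/(R + c))
E = 5 (E = 6 - 1 = 5)
Y(r) = 2*r/(5 + r) (Y(r) = (r + r)/(5 + r) = (2*r)/(5 + r) = 2*r/(5 + r))
b((2*4)*3, 7)*(-347) + Y(-2) = -8/(7 + (2*4)*3)*(-347) + 2*(-2)/(5 - 2) = -8/(7 + 8*3)*(-347) + 2*(-2)/3 = -8/(7 + 24)*(-347) + 2*(-2)*(⅓) = -8/31*(-347) - 4/3 = 2776/31 - 4/3 = 8204/93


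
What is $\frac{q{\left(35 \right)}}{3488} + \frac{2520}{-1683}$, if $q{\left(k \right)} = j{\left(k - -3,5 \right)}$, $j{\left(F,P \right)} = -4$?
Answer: $- \frac{244347}{163064} \approx -1.4985$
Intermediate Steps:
$q{\left(k \right)} = -4$
$\frac{q{\left(35 \right)}}{3488} + \frac{2520}{-1683} = - \frac{4}{3488} + \frac{2520}{-1683} = \left(-4\right) \frac{1}{3488} + 2520 \left(- \frac{1}{1683}\right) = - \frac{1}{872} - \frac{280}{187} = - \frac{244347}{163064}$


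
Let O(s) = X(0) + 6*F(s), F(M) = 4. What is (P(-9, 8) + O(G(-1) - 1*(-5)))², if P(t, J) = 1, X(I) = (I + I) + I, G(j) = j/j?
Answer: 625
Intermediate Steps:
G(j) = 1
X(I) = 3*I (X(I) = 2*I + I = 3*I)
O(s) = 24 (O(s) = 3*0 + 6*4 = 0 + 24 = 24)
(P(-9, 8) + O(G(-1) - 1*(-5)))² = (1 + 24)² = 25² = 625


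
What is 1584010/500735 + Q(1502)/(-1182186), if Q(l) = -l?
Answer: 187334654983/59196190671 ≈ 3.1646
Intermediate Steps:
1584010/500735 + Q(1502)/(-1182186) = 1584010/500735 - 1*1502/(-1182186) = 1584010*(1/500735) - 1502*(-1/1182186) = 316802/100147 + 751/591093 = 187334654983/59196190671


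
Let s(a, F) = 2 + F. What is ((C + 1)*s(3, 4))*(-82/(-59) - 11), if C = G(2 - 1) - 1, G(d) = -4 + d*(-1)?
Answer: 17010/59 ≈ 288.31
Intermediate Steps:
G(d) = -4 - d
C = -6 (C = (-4 - (2 - 1)) - 1 = (-4 - 1*1) - 1 = (-4 - 1) - 1 = -5 - 1 = -6)
((C + 1)*s(3, 4))*(-82/(-59) - 11) = ((-6 + 1)*(2 + 4))*(-82/(-59) - 11) = (-5*6)*(-82*(-1/59) - 11) = -30*(82/59 - 11) = -30*(-567/59) = 17010/59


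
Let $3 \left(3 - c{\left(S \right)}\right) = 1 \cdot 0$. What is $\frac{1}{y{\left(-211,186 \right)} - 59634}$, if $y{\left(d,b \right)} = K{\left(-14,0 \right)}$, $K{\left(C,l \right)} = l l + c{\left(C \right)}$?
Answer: $- \frac{1}{59631} \approx -1.677 \cdot 10^{-5}$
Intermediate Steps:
$c{\left(S \right)} = 3$ ($c{\left(S \right)} = 3 - \frac{1 \cdot 0}{3} = 3 - 0 = 3 + 0 = 3$)
$K{\left(C,l \right)} = 3 + l^{2}$ ($K{\left(C,l \right)} = l l + 3 = l^{2} + 3 = 3 + l^{2}$)
$y{\left(d,b \right)} = 3$ ($y{\left(d,b \right)} = 3 + 0^{2} = 3 + 0 = 3$)
$\frac{1}{y{\left(-211,186 \right)} - 59634} = \frac{1}{3 - 59634} = \frac{1}{-59631} = - \frac{1}{59631}$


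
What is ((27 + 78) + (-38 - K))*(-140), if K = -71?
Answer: -19320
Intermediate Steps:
((27 + 78) + (-38 - K))*(-140) = ((27 + 78) + (-38 - 1*(-71)))*(-140) = (105 + (-38 + 71))*(-140) = (105 + 33)*(-140) = 138*(-140) = -19320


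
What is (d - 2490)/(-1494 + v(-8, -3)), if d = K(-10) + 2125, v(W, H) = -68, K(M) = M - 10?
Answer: 35/142 ≈ 0.24648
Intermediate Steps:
K(M) = -10 + M
d = 2105 (d = (-10 - 10) + 2125 = -20 + 2125 = 2105)
(d - 2490)/(-1494 + v(-8, -3)) = (2105 - 2490)/(-1494 - 68) = -385/(-1562) = -385*(-1/1562) = 35/142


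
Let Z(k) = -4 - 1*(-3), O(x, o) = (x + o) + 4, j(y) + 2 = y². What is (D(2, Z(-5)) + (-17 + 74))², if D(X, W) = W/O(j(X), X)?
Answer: 207025/64 ≈ 3234.8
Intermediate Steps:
j(y) = -2 + y²
O(x, o) = 4 + o + x (O(x, o) = (o + x) + 4 = 4 + o + x)
Z(k) = -1 (Z(k) = -4 + 3 = -1)
D(X, W) = W/(2 + X + X²) (D(X, W) = W/(4 + X + (-2 + X²)) = W/(2 + X + X²))
(D(2, Z(-5)) + (-17 + 74))² = (-1/(2 + 2 + 2²) + (-17 + 74))² = (-1/(2 + 2 + 4) + 57)² = (-1/8 + 57)² = (-1*⅛ + 57)² = (-⅛ + 57)² = (455/8)² = 207025/64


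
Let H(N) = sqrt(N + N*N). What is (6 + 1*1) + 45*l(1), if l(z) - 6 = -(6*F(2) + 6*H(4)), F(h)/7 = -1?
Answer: 2167 - 540*sqrt(5) ≈ 959.52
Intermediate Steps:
F(h) = -7 (F(h) = 7*(-1) = -7)
H(N) = sqrt(N + N**2)
l(z) = 48 - 12*sqrt(5) (l(z) = 6 - (-42 + 6*(2*sqrt(1 + 4))) = 6 - (-42 + 6*(2*sqrt(5))) = 6 - (-42 + 12*sqrt(5)) = 6 - 6*(-7 + 2*sqrt(5)) = 6 + (42 - 12*sqrt(5)) = 48 - 12*sqrt(5))
(6 + 1*1) + 45*l(1) = (6 + 1*1) + 45*(48 - 12*sqrt(5)) = (6 + 1) + (2160 - 540*sqrt(5)) = 7 + (2160 - 540*sqrt(5)) = 2167 - 540*sqrt(5)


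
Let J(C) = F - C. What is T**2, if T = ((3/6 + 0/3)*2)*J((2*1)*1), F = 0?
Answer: 4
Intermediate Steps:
J(C) = -C (J(C) = 0 - C = -C)
T = -2 (T = ((3/6 + 0/3)*2)*(-2*1) = ((3*(1/6) + 0*(1/3))*2)*(-2) = ((1/2 + 0)*2)*(-1*2) = ((1/2)*2)*(-2) = 1*(-2) = -2)
T**2 = (-2)**2 = 4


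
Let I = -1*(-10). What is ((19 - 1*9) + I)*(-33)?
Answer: -660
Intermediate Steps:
I = 10
((19 - 1*9) + I)*(-33) = ((19 - 1*9) + 10)*(-33) = ((19 - 9) + 10)*(-33) = (10 + 10)*(-33) = 20*(-33) = -660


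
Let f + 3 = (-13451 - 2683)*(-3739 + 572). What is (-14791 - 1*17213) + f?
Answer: 51064371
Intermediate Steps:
f = 51096375 (f = -3 + (-13451 - 2683)*(-3739 + 572) = -3 - 16134*(-3167) = -3 + 51096378 = 51096375)
(-14791 - 1*17213) + f = (-14791 - 1*17213) + 51096375 = (-14791 - 17213) + 51096375 = -32004 + 51096375 = 51064371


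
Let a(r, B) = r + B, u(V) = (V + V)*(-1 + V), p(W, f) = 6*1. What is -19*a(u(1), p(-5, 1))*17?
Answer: -1938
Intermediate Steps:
p(W, f) = 6
u(V) = 2*V*(-1 + V) (u(V) = (2*V)*(-1 + V) = 2*V*(-1 + V))
a(r, B) = B + r
-19*a(u(1), p(-5, 1))*17 = -19*(6 + 2*1*(-1 + 1))*17 = -19*(6 + 2*1*0)*17 = -19*(6 + 0)*17 = -19*6*17 = -114*17 = -1938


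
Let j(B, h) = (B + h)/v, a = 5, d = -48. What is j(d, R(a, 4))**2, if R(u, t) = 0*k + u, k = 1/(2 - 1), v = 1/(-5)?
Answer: 46225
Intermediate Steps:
v = -1/5 ≈ -0.20000
k = 1 (k = 1/1 = 1)
R(u, t) = u (R(u, t) = 0*1 + u = 0 + u = u)
j(B, h) = -5*B - 5*h (j(B, h) = (B + h)/(-1/5) = (B + h)*(-5) = -5*B - 5*h)
j(d, R(a, 4))**2 = (-5*(-48) - 5*5)**2 = (240 - 25)**2 = 215**2 = 46225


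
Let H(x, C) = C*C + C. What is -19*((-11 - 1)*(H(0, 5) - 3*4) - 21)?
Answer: 4503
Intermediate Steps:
H(x, C) = C + C² (H(x, C) = C² + C = C + C²)
-19*((-11 - 1)*(H(0, 5) - 3*4) - 21) = -19*((-11 - 1)*(5*(1 + 5) - 3*4) - 21) = -19*(-12*(5*6 - 1*12) - 21) = -19*(-12*(30 - 12) - 21) = -19*(-12*18 - 21) = -19*(-216 - 21) = -19*(-237) = 4503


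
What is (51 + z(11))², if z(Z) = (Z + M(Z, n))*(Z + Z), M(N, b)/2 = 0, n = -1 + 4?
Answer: 85849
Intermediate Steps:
n = 3
M(N, b) = 0 (M(N, b) = 2*0 = 0)
z(Z) = 2*Z² (z(Z) = (Z + 0)*(Z + Z) = Z*(2*Z) = 2*Z²)
(51 + z(11))² = (51 + 2*11²)² = (51 + 2*121)² = (51 + 242)² = 293² = 85849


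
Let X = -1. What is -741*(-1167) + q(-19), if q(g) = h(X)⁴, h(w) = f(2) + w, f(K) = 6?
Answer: 865372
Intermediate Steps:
h(w) = 6 + w
q(g) = 625 (q(g) = (6 - 1)⁴ = 5⁴ = 625)
-741*(-1167) + q(-19) = -741*(-1167) + 625 = 864747 + 625 = 865372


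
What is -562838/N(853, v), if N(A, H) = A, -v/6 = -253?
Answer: -562838/853 ≈ -659.83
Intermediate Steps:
v = 1518 (v = -6*(-253) = 1518)
-562838/N(853, v) = -562838/853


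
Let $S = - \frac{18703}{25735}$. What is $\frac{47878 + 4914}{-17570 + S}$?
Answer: $- \frac{1358602120}{452182653} \approx -3.0045$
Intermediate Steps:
$S = - \frac{18703}{25735}$ ($S = \left(-18703\right) \frac{1}{25735} = - \frac{18703}{25735} \approx -0.72675$)
$\frac{47878 + 4914}{-17570 + S} = \frac{47878 + 4914}{-17570 - \frac{18703}{25735}} = \frac{52792}{- \frac{452182653}{25735}} = 52792 \left(- \frac{25735}{452182653}\right) = - \frac{1358602120}{452182653}$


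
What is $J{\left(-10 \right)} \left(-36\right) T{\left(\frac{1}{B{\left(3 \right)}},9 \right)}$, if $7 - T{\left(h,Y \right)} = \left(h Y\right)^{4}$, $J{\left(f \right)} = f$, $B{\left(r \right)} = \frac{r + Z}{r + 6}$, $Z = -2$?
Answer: $-15496817040$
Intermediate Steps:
$B{\left(r \right)} = \frac{-2 + r}{6 + r}$ ($B{\left(r \right)} = \frac{r - 2}{r + 6} = \frac{-2 + r}{6 + r}$)
$T{\left(h,Y \right)} = 7 - Y^{4} h^{4}$ ($T{\left(h,Y \right)} = 7 - \left(h Y\right)^{4} = 7 - \left(Y h\right)^{4} = 7 - Y^{4} h^{4}$)
$J{\left(-10 \right)} \left(-36\right) T{\left(\frac{1}{B{\left(3 \right)}},9 \right)} = \left(-10\right) \left(-36\right) \left(7 - 9^{4} \left(\frac{1}{\frac{1}{6 + 3} \left(-2 + 3\right)}\right)^{4}\right) = 360 \left(7 - 6561 \left(\frac{1}{\frac{1}{9} \cdot 1}\right)^{4}\right) = 360 \left(7 - 6561 \left(\frac{1}{\frac{1}{9}}\right)^{4}\right) = 360 \left(7 - 6561 \cdot 9^{4}\right) = 360 \left(7 - 6561 \cdot 6561\right) = 360 \left(7 - 43046721\right) = 360 \left(-43046714\right) = -15496817040$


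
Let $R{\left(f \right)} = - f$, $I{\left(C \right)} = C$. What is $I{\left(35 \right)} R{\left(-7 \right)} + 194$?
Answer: $439$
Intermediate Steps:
$I{\left(35 \right)} R{\left(-7 \right)} + 194 = 35 \left(\left(-1\right) \left(-7\right)\right) + 194 = 35 \cdot 7 + 194 = 245 + 194 = 439$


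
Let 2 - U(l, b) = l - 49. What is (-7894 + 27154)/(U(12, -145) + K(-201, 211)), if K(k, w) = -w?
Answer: -4815/43 ≈ -111.98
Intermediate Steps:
U(l, b) = 51 - l (U(l, b) = 2 - (l - 49) = 2 - (-49 + l) = 2 + (49 - l) = 51 - l)
(-7894 + 27154)/(U(12, -145) + K(-201, 211)) = (-7894 + 27154)/((51 - 1*12) - 1*211) = 19260/((51 - 12) - 211) = 19260/(39 - 211) = 19260/(-172) = 19260*(-1/172) = -4815/43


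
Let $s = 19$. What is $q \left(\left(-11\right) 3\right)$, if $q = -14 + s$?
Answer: $-165$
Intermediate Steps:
$q = 5$ ($q = -14 + 19 = 5$)
$q \left(\left(-11\right) 3\right) = 5 \left(\left(-11\right) 3\right) = 5 \left(-33\right) = -165$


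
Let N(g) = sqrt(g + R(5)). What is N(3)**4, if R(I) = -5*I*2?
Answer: 2209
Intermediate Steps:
R(I) = -10*I
N(g) = sqrt(-50 + g) (N(g) = sqrt(g - 10*5) = sqrt(g - 50) = sqrt(-50 + g))
N(3)**4 = (sqrt(-50 + 3))**4 = (sqrt(-47))**4 = (I*sqrt(47))**4 = 2209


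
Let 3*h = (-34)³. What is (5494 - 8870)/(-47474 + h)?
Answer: 5064/90863 ≈ 0.055732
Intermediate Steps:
h = -39304/3 (h = (⅓)*(-34)³ = (⅓)*(-39304) = -39304/3 ≈ -13101.)
(5494 - 8870)/(-47474 + h) = (5494 - 8870)/(-47474 - 39304/3) = -3376/(-181726/3) = -3376*(-3/181726) = 5064/90863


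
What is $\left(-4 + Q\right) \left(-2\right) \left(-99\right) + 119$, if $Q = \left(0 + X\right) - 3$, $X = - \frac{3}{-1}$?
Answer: $-673$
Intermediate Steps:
$X = 3$ ($X = \left(-3\right) \left(-1\right) = 3$)
$Q = 0$ ($Q = \left(0 + 3\right) - 3 = 3 - 3 = 0$)
$\left(-4 + Q\right) \left(-2\right) \left(-99\right) + 119 = \left(-4 + 0\right) \left(-2\right) \left(-99\right) + 119 = \left(-4\right) \left(-2\right) \left(-99\right) + 119 = 8 \left(-99\right) + 119 = -792 + 119 = -673$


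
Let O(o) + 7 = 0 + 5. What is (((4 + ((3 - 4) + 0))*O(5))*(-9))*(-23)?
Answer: -1242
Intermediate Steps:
O(o) = -2 (O(o) = -7 + (0 + 5) = -7 + 5 = -2)
(((4 + ((3 - 4) + 0))*O(5))*(-9))*(-23) = (((4 + ((3 - 4) + 0))*(-2))*(-9))*(-23) = (((4 + (-1 + 0))*(-2))*(-9))*(-23) = (((4 - 1)*(-2))*(-9))*(-23) = ((3*(-2))*(-9))*(-23) = -6*(-9)*(-23) = 54*(-23) = -1242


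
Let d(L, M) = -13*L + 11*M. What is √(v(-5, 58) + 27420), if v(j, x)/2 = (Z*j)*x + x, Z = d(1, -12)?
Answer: 6*√3101 ≈ 334.12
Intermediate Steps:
Z = -145 (Z = -13*1 + 11*(-12) = -13 - 132 = -145)
v(j, x) = 2*x - 290*j*x (v(j, x) = 2*((-145*j)*x + x) = 2*(-145*j*x + x) = 2*(x - 145*j*x) = 2*x - 290*j*x)
√(v(-5, 58) + 27420) = √(2*58*(1 - 145*(-5)) + 27420) = √(2*58*(1 + 725) + 27420) = √(2*58*726 + 27420) = √(84216 + 27420) = √111636 = 6*√3101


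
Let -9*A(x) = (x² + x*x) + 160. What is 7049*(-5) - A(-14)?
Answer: -105551/3 ≈ -35184.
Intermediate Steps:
A(x) = -160/9 - 2*x²/9 (A(x) = -((x² + x*x) + 160)/9 = -((x² + x²) + 160)/9 = -(2*x² + 160)/9 = -(160 + 2*x²)/9 = -160/9 - 2*x²/9)
7049*(-5) - A(-14) = 7049*(-5) - (-160/9 - 2/9*(-14)²) = -35245 - (-160/9 - 2/9*196) = -35245 - (-160/9 - 392/9) = -35245 - 1*(-184/3) = -35245 + 184/3 = -105551/3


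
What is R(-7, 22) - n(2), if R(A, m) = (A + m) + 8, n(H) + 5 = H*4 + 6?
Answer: 14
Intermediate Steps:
n(H) = 1 + 4*H (n(H) = -5 + (H*4 + 6) = -5 + (4*H + 6) = -5 + (6 + 4*H) = 1 + 4*H)
R(A, m) = 8 + A + m
R(-7, 22) - n(2) = (8 - 7 + 22) - (1 + 4*2) = 23 - (1 + 8) = 23 - 1*9 = 23 - 9 = 14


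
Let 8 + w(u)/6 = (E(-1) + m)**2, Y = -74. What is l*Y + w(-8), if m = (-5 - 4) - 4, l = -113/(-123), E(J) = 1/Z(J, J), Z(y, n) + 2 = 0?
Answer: 240469/246 ≈ 977.52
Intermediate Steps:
Z(y, n) = -2 (Z(y, n) = -2 + 0 = -2)
E(J) = -1/2 (E(J) = 1/(-2) = -1/2)
l = 113/123 (l = -113*(-1/123) = 113/123 ≈ 0.91870)
m = -13 (m = -9 - 4 = -13)
w(u) = 2091/2 (w(u) = -48 + 6*(-1/2 - 13)**2 = -48 + 6*(-27/2)**2 = -48 + 6*(729/4) = -48 + 2187/2 = 2091/2)
l*Y + w(-8) = (113/123)*(-74) + 2091/2 = -8362/123 + 2091/2 = 240469/246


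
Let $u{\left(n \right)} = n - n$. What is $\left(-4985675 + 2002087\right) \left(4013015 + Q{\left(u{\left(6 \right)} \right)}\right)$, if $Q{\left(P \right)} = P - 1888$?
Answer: $-11967550383676$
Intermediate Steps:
$u{\left(n \right)} = 0$
$Q{\left(P \right)} = -1888 + P$
$\left(-4985675 + 2002087\right) \left(4013015 + Q{\left(u{\left(6 \right)} \right)}\right) = \left(-4985675 + 2002087\right) \left(4013015 + \left(-1888 + 0\right)\right) = - 2983588 \left(4013015 - 1888\right) = \left(-2983588\right) 4011127 = -11967550383676$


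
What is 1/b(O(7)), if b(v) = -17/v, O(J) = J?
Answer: -7/17 ≈ -0.41176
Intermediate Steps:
1/b(O(7)) = 1/(-17/7) = -7/17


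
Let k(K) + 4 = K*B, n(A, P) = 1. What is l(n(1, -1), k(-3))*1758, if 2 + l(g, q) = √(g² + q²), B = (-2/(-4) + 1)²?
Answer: -3516 + 879*√1865/2 ≈ 15464.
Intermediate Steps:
B = 9/4 (B = (-2*(-¼) + 1)² = (½ + 1)² = (3/2)² = 9/4 ≈ 2.2500)
k(K) = -4 + 9*K/4 (k(K) = -4 + K*(9/4) = -4 + 9*K/4)
l(g, q) = -2 + √(g² + q²)
l(n(1, -1), k(-3))*1758 = (-2 + √(1² + (-4 + (9/4)*(-3))²))*1758 = (-2 + √(1 + (-4 - 27/4)²))*1758 = (-2 + √(1 + (-43/4)²))*1758 = (-2 + √(1 + 1849/16))*1758 = (-2 + √(1865/16))*1758 = (-2 + √1865/4)*1758 = -3516 + 879*√1865/2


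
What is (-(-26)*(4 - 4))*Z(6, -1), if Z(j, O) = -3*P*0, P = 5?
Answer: 0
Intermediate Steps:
Z(j, O) = 0 (Z(j, O) = -3*5*0 = -15*0 = 0)
(-(-26)*(4 - 4))*Z(6, -1) = -(-26)*(4 - 4)*0 = -(-26)*0*0 = -13*0*0 = 0*0 = 0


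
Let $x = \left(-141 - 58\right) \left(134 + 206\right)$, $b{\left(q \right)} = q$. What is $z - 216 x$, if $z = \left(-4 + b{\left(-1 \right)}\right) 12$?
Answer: $14614500$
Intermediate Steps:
$x = -67660$ ($x = \left(-199\right) 340 = -67660$)
$z = -60$ ($z = \left(-4 - 1\right) 12 = \left(-5\right) 12 = -60$)
$z - 216 x = -60 - -14614560 = -60 + 14614560 = 14614500$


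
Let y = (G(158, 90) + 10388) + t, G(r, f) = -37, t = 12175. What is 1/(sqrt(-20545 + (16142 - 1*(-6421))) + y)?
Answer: 11263/253709329 - sqrt(2018)/507418658 ≈ 4.4305e-5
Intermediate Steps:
y = 22526 (y = (-37 + 10388) + 12175 = 10351 + 12175 = 22526)
1/(sqrt(-20545 + (16142 - 1*(-6421))) + y) = 1/(sqrt(-20545 + (16142 - 1*(-6421))) + 22526) = 1/(sqrt(-20545 + (16142 + 6421)) + 22526) = 1/(sqrt(-20545 + 22563) + 22526) = 1/(sqrt(2018) + 22526) = 1/(22526 + sqrt(2018))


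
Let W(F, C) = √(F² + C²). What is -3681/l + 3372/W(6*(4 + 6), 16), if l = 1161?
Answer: -409/129 + 843*√241/241 ≈ 51.132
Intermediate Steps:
W(F, C) = √(C² + F²)
-3681/l + 3372/W(6*(4 + 6), 16) = -3681/1161 + 3372/(√(16² + (6*(4 + 6))²)) = -3681*1/1161 + 3372/(√(256 + (6*10)²)) = -409/129 + 3372/(√(256 + 60²)) = -409/129 + 3372/(√(256 + 3600)) = -409/129 + 3372/(√3856) = -409/129 + 3372/((4*√241)) = -409/129 + 3372*(√241/964) = -409/129 + 843*√241/241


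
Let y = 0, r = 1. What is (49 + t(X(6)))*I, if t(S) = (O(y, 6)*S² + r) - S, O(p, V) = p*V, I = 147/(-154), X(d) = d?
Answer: -42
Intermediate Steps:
I = -21/22 (I = 147*(-1/154) = -21/22 ≈ -0.95455)
O(p, V) = V*p
t(S) = 1 - S (t(S) = ((6*0)*S² + 1) - S = (0*S² + 1) - S = (0 + 1) - S = 1 - S)
(49 + t(X(6)))*I = (49 + (1 - 1*6))*(-21/22) = (49 + (1 - 6))*(-21/22) = (49 - 5)*(-21/22) = 44*(-21/22) = -42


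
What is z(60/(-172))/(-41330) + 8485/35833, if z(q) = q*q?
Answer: 129681719005/547665623722 ≈ 0.23679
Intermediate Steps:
z(q) = q**2
z(60/(-172))/(-41330) + 8485/35833 = (60/(-172))**2/(-41330) + 8485/35833 = (60*(-1/172))**2*(-1/41330) + 8485*(1/35833) = (-15/43)**2*(-1/41330) + 8485/35833 = (225/1849)*(-1/41330) + 8485/35833 = -45/15283834 + 8485/35833 = 129681719005/547665623722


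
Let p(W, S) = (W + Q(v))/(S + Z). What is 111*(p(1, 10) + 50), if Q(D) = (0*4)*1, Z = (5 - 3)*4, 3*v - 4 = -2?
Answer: 33337/6 ≈ 5556.2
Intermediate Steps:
v = ⅔ (v = 4/3 + (⅓)*(-2) = 4/3 - ⅔ = ⅔ ≈ 0.66667)
Z = 8 (Z = 2*4 = 8)
Q(D) = 0 (Q(D) = 0*1 = 0)
p(W, S) = W/(8 + S) (p(W, S) = (W + 0)/(S + 8) = W/(8 + S))
111*(p(1, 10) + 50) = 111*(1/(8 + 10) + 50) = 111*(1/18 + 50) = 111*(901/18) = 33337/6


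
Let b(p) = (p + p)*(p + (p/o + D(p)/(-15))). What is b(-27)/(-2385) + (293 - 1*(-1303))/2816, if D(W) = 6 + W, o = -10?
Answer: 45027/932800 ≈ 0.048271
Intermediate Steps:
b(p) = 2*p*(-⅖ + 5*p/6) (b(p) = (p + p)*(p + (p/(-10) + (6 + p)/(-15))) = (2*p)*(p + (p*(-⅒) + (6 + p)*(-1/15))) = (2*p)*(p + (-p/10 + (-⅖ - p/15))) = (2*p)*(p + (-⅖ - p/6)) = (2*p)*(-⅖ + 5*p/6) = 2*p*(-⅖ + 5*p/6))
b(-27)/(-2385) + (293 - 1*(-1303))/2816 = ((1/15)*(-27)*(-12 + 25*(-27)))/(-2385) + (293 - 1*(-1303))/2816 = ((1/15)*(-27)*(-12 - 675))*(-1/2385) + (293 + 1303)*(1/2816) = ((1/15)*(-27)*(-687))*(-1/2385) + 1596*(1/2816) = (6183/5)*(-1/2385) + 399/704 = -687/1325 + 399/704 = 45027/932800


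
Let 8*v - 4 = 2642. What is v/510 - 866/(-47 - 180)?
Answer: 688987/154360 ≈ 4.4635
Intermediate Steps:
v = 1323/4 (v = ½ + (⅛)*2642 = ½ + 1321/4 = 1323/4 ≈ 330.75)
v/510 - 866/(-47 - 180) = (1323/4)/510 - 866/(-47 - 180) = (1323/4)*(1/510) - 866/(-227) = 441/680 - 866*(-1/227) = 441/680 + 866/227 = 688987/154360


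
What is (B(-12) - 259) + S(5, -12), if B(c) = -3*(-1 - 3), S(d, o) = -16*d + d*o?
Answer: -387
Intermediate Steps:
B(c) = 12 (B(c) = -3*(-4) = 12)
(B(-12) - 259) + S(5, -12) = (12 - 259) + 5*(-16 - 12) = -247 + 5*(-28) = -247 - 140 = -387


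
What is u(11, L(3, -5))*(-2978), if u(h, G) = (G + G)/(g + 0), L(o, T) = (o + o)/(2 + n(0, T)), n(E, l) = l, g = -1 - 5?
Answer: -5956/3 ≈ -1985.3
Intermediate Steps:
g = -6
L(o, T) = 2*o/(2 + T) (L(o, T) = (o + o)/(2 + T) = (2*o)/(2 + T) = 2*o/(2 + T))
u(h, G) = -G/3 (u(h, G) = (G + G)/(-6 + 0) = (2*G)/(-6) = (2*G)*(-1/6) = -G/3)
u(11, L(3, -5))*(-2978) = -2*3/(3*(2 - 5))*(-2978) = -2*3/(3*(-3))*(-2978) = -2*3*(-1)/(3*3)*(-2978) = -1/3*(-2)*(-2978) = (2/3)*(-2978) = -5956/3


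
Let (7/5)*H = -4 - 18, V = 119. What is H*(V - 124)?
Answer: 550/7 ≈ 78.571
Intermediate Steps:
H = -110/7 (H = 5*(-4 - 18)/7 = (5/7)*(-22) = -110/7 ≈ -15.714)
H*(V - 124) = -110*(119 - 124)/7 = -110/7*(-5) = 550/7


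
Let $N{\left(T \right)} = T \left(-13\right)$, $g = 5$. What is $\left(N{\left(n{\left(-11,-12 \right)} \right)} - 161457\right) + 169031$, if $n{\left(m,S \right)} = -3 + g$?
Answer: $7548$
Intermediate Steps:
$n{\left(m,S \right)} = 2$ ($n{\left(m,S \right)} = -3 + 5 = 2$)
$N{\left(T \right)} = - 13 T$
$\left(N{\left(n{\left(-11,-12 \right)} \right)} - 161457\right) + 169031 = \left(\left(-13\right) 2 - 161457\right) + 169031 = \left(-26 - 161457\right) + 169031 = -161483 + 169031 = 7548$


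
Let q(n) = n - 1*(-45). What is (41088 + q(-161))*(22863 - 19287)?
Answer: 146515872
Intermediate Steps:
q(n) = 45 + n (q(n) = n + 45 = 45 + n)
(41088 + q(-161))*(22863 - 19287) = (41088 + (45 - 161))*(22863 - 19287) = (41088 - 116)*3576 = 40972*3576 = 146515872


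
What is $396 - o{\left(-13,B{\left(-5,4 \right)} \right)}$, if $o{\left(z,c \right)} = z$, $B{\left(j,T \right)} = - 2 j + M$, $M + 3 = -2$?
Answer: $409$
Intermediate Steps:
$M = -5$ ($M = -3 - 2 = -5$)
$B{\left(j,T \right)} = -5 - 2 j$ ($B{\left(j,T \right)} = - 2 j - 5 = -5 - 2 j$)
$396 - o{\left(-13,B{\left(-5,4 \right)} \right)} = 396 - -13 = 396 + 13 = 409$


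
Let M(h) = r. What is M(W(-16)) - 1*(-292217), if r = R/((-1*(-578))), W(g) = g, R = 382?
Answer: 84450904/289 ≈ 2.9222e+5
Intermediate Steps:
r = 191/289 (r = 382/((-1*(-578))) = 382/578 = 382*(1/578) = 191/289 ≈ 0.66090)
M(h) = 191/289
M(W(-16)) - 1*(-292217) = 191/289 - 1*(-292217) = 191/289 + 292217 = 84450904/289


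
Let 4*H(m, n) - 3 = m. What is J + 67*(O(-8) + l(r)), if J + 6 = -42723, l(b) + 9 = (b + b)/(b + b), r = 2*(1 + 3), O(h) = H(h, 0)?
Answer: -173395/4 ≈ -43349.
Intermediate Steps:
H(m, n) = ¾ + m/4
O(h) = ¾ + h/4
r = 8 (r = 2*4 = 8)
l(b) = -8 (l(b) = -9 + (b + b)/(b + b) = -9 + (2*b)/((2*b)) = -9 + (2*b)*(1/(2*b)) = -9 + 1 = -8)
J = -42729 (J = -6 - 42723 = -42729)
J + 67*(O(-8) + l(r)) = -42729 + 67*((¾ + (¼)*(-8)) - 8) = -42729 + 67*((¾ - 2) - 8) = -42729 + 67*(-5/4 - 8) = -42729 + 67*(-37/4) = -42729 - 2479/4 = -173395/4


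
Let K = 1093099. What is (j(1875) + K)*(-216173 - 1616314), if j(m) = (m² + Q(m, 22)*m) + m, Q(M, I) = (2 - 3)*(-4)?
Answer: -8462606382213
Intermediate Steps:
Q(M, I) = 4 (Q(M, I) = -1*(-4) = 4)
j(m) = m² + 5*m (j(m) = (m² + 4*m) + m = m² + 5*m)
(j(1875) + K)*(-216173 - 1616314) = (1875*(5 + 1875) + 1093099)*(-216173 - 1616314) = (1875*1880 + 1093099)*(-1832487) = (3525000 + 1093099)*(-1832487) = 4618099*(-1832487) = -8462606382213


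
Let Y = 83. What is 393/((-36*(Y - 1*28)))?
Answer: -131/660 ≈ -0.19848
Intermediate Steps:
393/((-36*(Y - 1*28))) = 393/((-36*(83 - 1*28))) = 393/((-36*(83 - 28))) = 393/((-36*55)) = 393/(-1980) = 393*(-1/1980) = -131/660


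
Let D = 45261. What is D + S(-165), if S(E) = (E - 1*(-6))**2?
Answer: 70542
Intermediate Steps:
S(E) = (6 + E)**2 (S(E) = (E + 6)**2 = (6 + E)**2)
D + S(-165) = 45261 + (6 - 165)**2 = 45261 + (-159)**2 = 45261 + 25281 = 70542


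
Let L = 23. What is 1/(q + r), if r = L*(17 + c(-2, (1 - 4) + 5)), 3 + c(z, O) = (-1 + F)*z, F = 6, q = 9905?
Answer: 1/9997 ≈ 0.00010003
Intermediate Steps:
c(z, O) = -3 + 5*z (c(z, O) = -3 + (-1 + 6)*z = -3 + 5*z)
r = 92 (r = 23*(17 + (-3 + 5*(-2))) = 23*(17 + (-3 - 10)) = 23*(17 - 13) = 23*4 = 92)
1/(q + r) = 1/(9905 + 92) = 1/9997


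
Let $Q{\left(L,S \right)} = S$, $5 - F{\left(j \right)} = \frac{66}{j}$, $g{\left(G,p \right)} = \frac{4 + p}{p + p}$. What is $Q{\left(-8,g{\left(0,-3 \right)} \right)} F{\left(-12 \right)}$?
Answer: $- \frac{7}{4} \approx -1.75$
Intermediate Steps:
$g{\left(G,p \right)} = \frac{4 + p}{2 p}$
$F{\left(j \right)} = 5 - \frac{66}{j}$
$Q{\left(-8,g{\left(0,-3 \right)} \right)} F{\left(-12 \right)} = \frac{4 - 3}{2 \left(-3\right)} \left(5 - \frac{66}{-12}\right) = \frac{1}{2} \left(- \frac{1}{3}\right) 1 \left(5 - - \frac{11}{2}\right) = - \frac{5 + \frac{11}{2}}{6} = \left(- \frac{1}{6}\right) \frac{21}{2} = - \frac{7}{4}$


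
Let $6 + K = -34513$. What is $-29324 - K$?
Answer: $5195$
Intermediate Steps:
$K = -34519$ ($K = -6 - 34513 = -34519$)
$-29324 - K = -29324 - -34519 = -29324 + 34519 = 5195$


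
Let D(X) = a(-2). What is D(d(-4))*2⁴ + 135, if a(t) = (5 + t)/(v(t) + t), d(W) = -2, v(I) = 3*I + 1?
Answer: 897/7 ≈ 128.14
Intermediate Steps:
v(I) = 1 + 3*I
a(t) = (5 + t)/(1 + 4*t) (a(t) = (5 + t)/((1 + 3*t) + t) = (5 + t)/(1 + 4*t))
D(X) = -3/7 (D(X) = (5 - 2)/(1 + 4*(-2)) = 3/(1 - 8) = 3/(-7) = -⅐*3 = -3/7)
D(d(-4))*2⁴ + 135 = -3/7*2⁴ + 135 = -3/7*16 + 135 = -48/7 + 135 = 897/7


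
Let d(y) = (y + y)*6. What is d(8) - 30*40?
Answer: -1104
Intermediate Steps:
d(y) = 12*y (d(y) = (2*y)*6 = 12*y)
d(8) - 30*40 = 12*8 - 30*40 = 96 - 1200 = -1104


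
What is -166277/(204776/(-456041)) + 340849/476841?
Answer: 36158507669416061/97645592616 ≈ 3.7030e+5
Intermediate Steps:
-166277/(204776/(-456041)) + 340849/476841 = -166277/(204776*(-1/456041)) + 340849*(1/476841) = -166277/(-204776/456041) + 340849/476841 = -166277*(-456041/204776) + 340849/476841 = 75829129357/204776 + 340849/476841 = 36158507669416061/97645592616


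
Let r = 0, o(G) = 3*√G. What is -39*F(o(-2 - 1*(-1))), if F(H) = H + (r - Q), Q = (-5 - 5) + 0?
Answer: -390 - 117*I ≈ -390.0 - 117.0*I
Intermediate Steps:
Q = -10 (Q = -10 + 0 = -10)
F(H) = 10 + H (F(H) = H + (0 - 1*(-10)) = H + (0 + 10) = H + 10 = 10 + H)
-39*F(o(-2 - 1*(-1))) = -39*(10 + 3*√(-2 - 1*(-1))) = -39*(10 + 3*√(-2 + 1)) = -39*(10 + 3*√(-1)) = -39*(10 + 3*I) = -390 - 117*I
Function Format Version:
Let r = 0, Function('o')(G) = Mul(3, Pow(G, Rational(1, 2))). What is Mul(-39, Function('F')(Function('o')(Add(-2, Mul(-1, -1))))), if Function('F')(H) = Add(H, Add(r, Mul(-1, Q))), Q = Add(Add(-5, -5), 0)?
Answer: Add(-390, Mul(-117, I)) ≈ Add(-390.00, Mul(-117.00, I))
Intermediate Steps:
Q = -10 (Q = Add(-10, 0) = -10)
Function('F')(H) = Add(10, H) (Function('F')(H) = Add(H, Add(0, Mul(-1, -10))) = Add(H, Add(0, 10)) = Add(H, 10) = Add(10, H))
Mul(-39, Function('F')(Function('o')(Add(-2, Mul(-1, -1))))) = Mul(-39, Add(10, Mul(3, Pow(Add(-2, Mul(-1, -1)), Rational(1, 2))))) = Mul(-39, Add(10, Mul(3, Pow(Add(-2, 1), Rational(1, 2))))) = Mul(-39, Add(10, Mul(3, Pow(-1, Rational(1, 2))))) = Mul(-39, Add(10, Mul(3, I))) = Add(-390, Mul(-117, I))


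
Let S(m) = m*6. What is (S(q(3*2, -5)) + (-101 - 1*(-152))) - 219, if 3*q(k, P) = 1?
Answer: -166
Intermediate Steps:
q(k, P) = ⅓ (q(k, P) = (⅓)*1 = ⅓)
S(m) = 6*m
(S(q(3*2, -5)) + (-101 - 1*(-152))) - 219 = (6*(⅓) + (-101 - 1*(-152))) - 219 = (2 + (-101 + 152)) - 219 = (2 + 51) - 219 = 53 - 219 = -166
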